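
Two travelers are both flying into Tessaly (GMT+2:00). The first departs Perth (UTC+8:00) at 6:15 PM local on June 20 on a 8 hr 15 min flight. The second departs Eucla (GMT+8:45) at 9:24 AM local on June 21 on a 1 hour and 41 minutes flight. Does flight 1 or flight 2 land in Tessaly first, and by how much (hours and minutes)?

the first, by 7 hours 50 minutes

Flight 1 in UTC: 6:15 PM − 8:00 = 10:15 AM on Jun 20.
+8 hours and 15 minutes → arrive 6:30 PM UTC on Jun 20.
Flight 2 in UTC: 9:24 AM − 8:45 = 12:39 AM on Jun 21.
+1 hour and 41 minutes → arrive 2:20 AM UTC on Jun 21.
Flight 1 lands earlier by 7 hours 50 minutes.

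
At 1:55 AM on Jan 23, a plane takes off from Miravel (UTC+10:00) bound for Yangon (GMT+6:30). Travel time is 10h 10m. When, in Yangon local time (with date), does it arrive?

Convert departure to UTC: 1:55 AM − 10:00 = 3:55 PM UTC on Jan 22.
Add 10 hours and 10 minutes travel time → 2:05 AM UTC (Jan 23).
Yangon is UTC+6:30, so local arrival = 2:05 AM + 6:30 = 8:35 AM on Jan 23.

8:35 AM on Jan 23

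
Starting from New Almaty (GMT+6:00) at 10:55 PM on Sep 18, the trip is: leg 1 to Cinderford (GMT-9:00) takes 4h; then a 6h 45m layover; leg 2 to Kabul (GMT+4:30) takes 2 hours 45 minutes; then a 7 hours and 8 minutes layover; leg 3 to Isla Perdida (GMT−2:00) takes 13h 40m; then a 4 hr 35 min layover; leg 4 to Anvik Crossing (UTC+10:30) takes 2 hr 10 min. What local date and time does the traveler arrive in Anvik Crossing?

Convert departure to UTC: 10:55 PM − 6:00 = 4:55 PM UTC on Sep 18.
Add 4 hours leg 1 → 8:55 PM UTC.
Add 6 hours and 45 minutes layover in Cinderford → 3:40 AM UTC (Sep 19).
Add 2 hours 45 minutes leg 2 → 6:25 AM UTC.
Add 7 hours 8 minutes layover in Kabul → 1:33 PM UTC.
Add 13 hours and 40 minutes leg 3 → 3:13 AM UTC (Sep 20).
Add 4 hours 35 minutes layover in Isla Perdida → 7:48 AM UTC.
Add 2 hours 10 minutes leg 4 → 9:58 AM UTC.
Anvik Crossing is UTC+10:30, so local arrival = 9:58 AM + 10:30 = 8:28 PM on Sep 20.

8:28 PM on Sep 20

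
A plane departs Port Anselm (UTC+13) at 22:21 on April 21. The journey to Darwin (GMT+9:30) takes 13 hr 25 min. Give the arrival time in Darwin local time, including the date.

Convert departure to UTC: 22:21 − 13:00 = 09:21 UTC on Apr 21.
Add 13 hours and 25 minutes travel time → 22:46 UTC.
Darwin is UTC+9:30, so local arrival = 22:46 + 9:30 = 08:16 on Apr 22.

08:16 on April 22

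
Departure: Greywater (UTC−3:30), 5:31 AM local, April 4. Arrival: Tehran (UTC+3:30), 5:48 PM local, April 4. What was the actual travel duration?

Departure in UTC: 5:31 AM + 3:30 = 9:01 AM on Apr 4.
Arrival in UTC: 5:48 PM − 3:30 = 2:18 PM on Apr 4.
Elapsed = 2:18 PM − 9:01 AM = 5 hours 17 minutes.

5 hours 17 minutes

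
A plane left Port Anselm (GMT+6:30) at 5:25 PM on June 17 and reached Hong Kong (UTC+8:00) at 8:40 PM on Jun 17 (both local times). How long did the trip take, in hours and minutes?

1 hour 45 minutes

Departure in UTC: 5:25 PM − 6:30 = 10:55 AM on Jun 17.
Arrival in UTC: 8:40 PM − 8:00 = 12:40 PM on Jun 17.
Elapsed = 12:40 PM − 10:55 AM = 1 hour 45 minutes.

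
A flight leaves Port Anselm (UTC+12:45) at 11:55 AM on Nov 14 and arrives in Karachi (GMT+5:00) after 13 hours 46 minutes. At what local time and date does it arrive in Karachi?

5:56 PM on November 14

Karachi is 7:45 behind Port Anselm.
After 13 hours and 46 minutes it is 1:41 AM (Nov 15) in Port Anselm.
Shift by the zone difference: 1:41 AM − 7:45 = 5:56 PM on Nov 14 in Karachi.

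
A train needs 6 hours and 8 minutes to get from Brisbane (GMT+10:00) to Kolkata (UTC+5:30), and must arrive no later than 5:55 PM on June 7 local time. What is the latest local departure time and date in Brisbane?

4:17 PM on June 7

Target arrival in UTC: 5:55 PM − 5:30 = 12:25 PM on Jun 7.
Subtract 6 hours and 8 minutes → departure 6:17 AM UTC on Jun 7.
Brisbane is UTC+10:00: 6:17 AM + 10:00 = 4:17 PM on Jun 7.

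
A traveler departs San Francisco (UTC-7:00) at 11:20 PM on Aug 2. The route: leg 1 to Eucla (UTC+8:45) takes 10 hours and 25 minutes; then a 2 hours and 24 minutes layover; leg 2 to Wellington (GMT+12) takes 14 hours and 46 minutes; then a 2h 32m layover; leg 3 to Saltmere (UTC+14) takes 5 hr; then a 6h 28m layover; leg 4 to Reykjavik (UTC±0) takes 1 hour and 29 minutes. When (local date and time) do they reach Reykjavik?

1:24 AM on August 5

Convert departure to UTC: 11:20 PM + 7:00 = 6:20 AM UTC on Aug 3.
Add 10 hours and 25 minutes leg 1 → 4:45 PM UTC.
Add 2 hours 24 minutes layover in Eucla → 7:09 PM UTC.
Add 14 hours 46 minutes leg 2 → 9:55 AM UTC (Aug 4).
Add 2 hours and 32 minutes layover in Wellington → 12:27 PM UTC.
Add 5 hours leg 3 → 5:27 PM UTC.
Add 6 hours 28 minutes layover in Saltmere → 11:55 PM UTC.
Add 1 hour and 29 minutes leg 4 → 1:24 AM UTC (Aug 5).
Reykjavik is UTC+0, so local arrival is the same: 1:24 AM on Aug 5.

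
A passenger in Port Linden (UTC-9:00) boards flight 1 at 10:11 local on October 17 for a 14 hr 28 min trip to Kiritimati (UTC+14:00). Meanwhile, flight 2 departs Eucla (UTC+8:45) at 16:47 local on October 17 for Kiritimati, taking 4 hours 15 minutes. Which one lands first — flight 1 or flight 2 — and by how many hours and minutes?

Flight 1 in UTC: 10:11 + 9:00 = 19:11 on Oct 17.
+14 hours 28 minutes → arrive 09:39 UTC on Oct 18.
Flight 2 in UTC: 16:47 − 8:45 = 08:02 on Oct 17.
+4 hours and 15 minutes → arrive 12:17 UTC on Oct 17.
Flight 2 lands earlier by 21 hours 22 minutes.

the second, by 21 hours 22 minutes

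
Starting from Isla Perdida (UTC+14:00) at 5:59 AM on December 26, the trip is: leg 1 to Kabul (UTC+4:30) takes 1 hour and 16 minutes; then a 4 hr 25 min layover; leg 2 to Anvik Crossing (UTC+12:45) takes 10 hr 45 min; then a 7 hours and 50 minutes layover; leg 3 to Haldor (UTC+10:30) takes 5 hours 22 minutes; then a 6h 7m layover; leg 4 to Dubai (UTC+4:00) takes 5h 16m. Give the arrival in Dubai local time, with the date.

Convert departure to UTC: 5:59 AM − 14:00 = 3:59 PM UTC on Dec 25.
Add 1 hour 16 minutes leg 1 → 5:15 PM UTC.
Add 4 hours 25 minutes layover in Kabul → 9:40 PM UTC.
Add 10 hours 45 minutes leg 2 → 8:25 AM UTC (Dec 26).
Add 7 hours and 50 minutes layover in Anvik Crossing → 4:15 PM UTC.
Add 5 hours 22 minutes leg 3 → 9:37 PM UTC.
Add 6 hours 7 minutes layover in Haldor → 3:44 AM UTC (Dec 27).
Add 5 hours and 16 minutes leg 4 → 9:00 AM UTC.
Dubai is UTC+4:00, so local arrival = 9:00 AM + 4:00 = 1:00 PM on Dec 27.

1:00 PM on Dec 27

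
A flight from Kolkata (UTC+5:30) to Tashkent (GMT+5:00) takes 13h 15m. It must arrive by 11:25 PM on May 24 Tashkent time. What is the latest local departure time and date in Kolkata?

Target arrival in UTC: 11:25 PM − 5:00 = 6:25 PM on May 24.
Subtract 13 hours and 15 minutes → departure 5:10 AM UTC on May 24.
Kolkata is UTC+5:30: 5:10 AM + 5:30 = 10:40 AM on May 24.

10:40 AM on May 24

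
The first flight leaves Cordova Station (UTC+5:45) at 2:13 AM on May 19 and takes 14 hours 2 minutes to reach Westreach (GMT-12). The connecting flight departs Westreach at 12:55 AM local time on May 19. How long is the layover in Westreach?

Convert departure to UTC: 2:13 AM − 5:45 = 8:28 PM UTC on May 18.
Add 14 hours 2 minutes flight time → 10:30 AM UTC (May 19).
Westreach is UTC−12:00, so local arrival = 10:30 AM − 12:00 = 10:30 PM on May 18.
Layover = 12:55 AM − 10:30 PM (+1 day) = 2 hours 25 minutes.

2 hours 25 minutes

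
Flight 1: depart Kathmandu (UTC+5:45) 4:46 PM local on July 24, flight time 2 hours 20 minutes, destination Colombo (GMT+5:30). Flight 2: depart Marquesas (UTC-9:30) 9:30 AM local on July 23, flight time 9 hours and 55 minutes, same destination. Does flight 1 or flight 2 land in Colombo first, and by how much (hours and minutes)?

Flight 1 in UTC: 4:46 PM − 5:45 = 11:01 AM on Jul 24.
+2 hours 20 minutes → arrive 1:21 PM UTC on Jul 24.
Flight 2 in UTC: 9:30 AM + 9:30 = 7:00 PM on Jul 23.
+9 hours and 55 minutes → arrive 4:55 AM UTC on Jul 24.
Flight 2 lands earlier by 8 hours 26 minutes.

the second, by 8 hours 26 minutes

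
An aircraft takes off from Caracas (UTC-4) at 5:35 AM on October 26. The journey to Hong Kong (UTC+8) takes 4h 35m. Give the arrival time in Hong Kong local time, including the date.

10:10 PM on Oct 26

Convert departure to UTC: 5:35 AM + 4:00 = 9:35 AM UTC on Oct 26.
Add 4 hours 35 minutes travel time → 2:10 PM UTC.
Hong Kong is UTC+8:00, so local arrival = 2:10 PM + 8:00 = 10:10 PM on Oct 26.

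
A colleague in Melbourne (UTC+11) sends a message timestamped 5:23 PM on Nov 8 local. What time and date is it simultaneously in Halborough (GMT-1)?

In UTC: 5:23 PM − 11:00 = 6:23 AM on Nov 8.
Halborough is UTC−1:00: 6:23 AM − 1:00 = 5:23 AM on Nov 8.

5:23 AM on November 8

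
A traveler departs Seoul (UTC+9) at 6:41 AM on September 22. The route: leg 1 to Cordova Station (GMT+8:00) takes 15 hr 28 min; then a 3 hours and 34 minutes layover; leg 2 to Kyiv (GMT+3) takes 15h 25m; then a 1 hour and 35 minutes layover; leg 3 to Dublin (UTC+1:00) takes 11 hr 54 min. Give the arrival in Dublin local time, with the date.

Convert departure to UTC: 6:41 AM − 9:00 = 9:41 PM UTC on Sep 21.
Add 15 hours 28 minutes leg 1 → 1:09 PM UTC (Sep 22).
Add 3 hours and 34 minutes layover in Cordova Station → 4:43 PM UTC.
Add 15 hours and 25 minutes leg 2 → 8:08 AM UTC (Sep 23).
Add 1 hour and 35 minutes layover in Kyiv → 9:43 AM UTC.
Add 11 hours 54 minutes leg 3 → 9:37 PM UTC.
Dublin is UTC+1:00, so local arrival = 9:37 PM + 1:00 = 10:37 PM on Sep 23.

10:37 PM on September 23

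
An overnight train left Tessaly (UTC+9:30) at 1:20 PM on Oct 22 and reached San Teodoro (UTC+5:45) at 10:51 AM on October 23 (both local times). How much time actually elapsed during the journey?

San Teodoro is 3:45 behind Tessaly.
Clock-face elapsed time (ignoring zones) is 21 hours 31 minutes.
Actual elapsed = 21 hours 31 minutes + 3:45 = 25 hours 16 minutes.

25 hours 16 minutes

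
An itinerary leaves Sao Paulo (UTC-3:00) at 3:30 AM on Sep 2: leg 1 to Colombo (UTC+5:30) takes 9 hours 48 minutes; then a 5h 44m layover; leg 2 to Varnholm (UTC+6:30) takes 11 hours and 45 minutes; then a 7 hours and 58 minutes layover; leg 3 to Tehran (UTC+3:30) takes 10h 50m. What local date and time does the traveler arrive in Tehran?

Convert departure to UTC: 3:30 AM + 3:00 = 6:30 AM UTC on Sep 2.
Add 9 hours and 48 minutes leg 1 → 4:18 PM UTC.
Add 5 hours and 44 minutes layover in Colombo → 10:02 PM UTC.
Add 11 hours 45 minutes leg 2 → 9:47 AM UTC (Sep 3).
Add 7 hours and 58 minutes layover in Varnholm → 5:45 PM UTC.
Add 10 hours and 50 minutes leg 3 → 4:35 AM UTC (Sep 4).
Tehran is UTC+3:30, so local arrival = 4:35 AM + 3:30 = 8:05 AM on Sep 4.

8:05 AM on September 4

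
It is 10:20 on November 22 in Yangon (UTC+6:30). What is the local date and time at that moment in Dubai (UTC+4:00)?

07:50 on November 22

In UTC: 10:20 − 6:30 = 03:50 on Nov 22.
Dubai is UTC+4:00: 03:50 + 4:00 = 07:50 on Nov 22.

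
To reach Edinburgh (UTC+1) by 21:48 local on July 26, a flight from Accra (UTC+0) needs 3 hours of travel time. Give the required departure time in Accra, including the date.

17:48 on Jul 26

Target arrival in UTC: 21:48 − 1:00 = 20:48 on Jul 26.
Subtract 3 hours → departure 17:48 UTC on Jul 26.
Accra is UTC+0, so departure is 17:48 on Jul 26.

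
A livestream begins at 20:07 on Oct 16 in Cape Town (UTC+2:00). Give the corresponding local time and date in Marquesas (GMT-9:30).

Marquesas is 11:30 behind Cape Town.
Shift by the zone difference: 20:07 − 11:30 = 08:37 on Oct 16 in Marquesas.

08:37 on Oct 16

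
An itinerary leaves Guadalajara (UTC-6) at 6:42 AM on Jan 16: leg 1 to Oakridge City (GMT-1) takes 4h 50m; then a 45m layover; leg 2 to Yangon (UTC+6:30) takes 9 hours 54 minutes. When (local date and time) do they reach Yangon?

Convert departure to UTC: 6:42 AM + 6:00 = 12:42 PM UTC on Jan 16.
Add 4 hours and 50 minutes leg 1 → 5:32 PM UTC.
Add 45 minutes layover in Oakridge City → 6:17 PM UTC.
Add 9 hours and 54 minutes leg 2 → 4:11 AM UTC (Jan 17).
Yangon is UTC+6:30, so local arrival = 4:11 AM + 6:30 = 10:41 AM on Jan 17.

10:41 AM on January 17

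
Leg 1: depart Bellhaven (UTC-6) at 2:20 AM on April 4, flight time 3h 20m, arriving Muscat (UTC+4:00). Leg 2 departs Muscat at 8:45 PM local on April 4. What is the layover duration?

5 hours 5 minutes

Convert departure to UTC: 2:20 AM + 6:00 = 8:20 AM UTC on Apr 4.
Add 3 hours and 20 minutes flight time → 11:40 AM UTC.
Muscat is UTC+4:00, so local arrival = 11:40 AM + 4:00 = 3:40 PM on Apr 4.
Layover = 8:45 PM − 3:40 PM = 5 hours 5 minutes.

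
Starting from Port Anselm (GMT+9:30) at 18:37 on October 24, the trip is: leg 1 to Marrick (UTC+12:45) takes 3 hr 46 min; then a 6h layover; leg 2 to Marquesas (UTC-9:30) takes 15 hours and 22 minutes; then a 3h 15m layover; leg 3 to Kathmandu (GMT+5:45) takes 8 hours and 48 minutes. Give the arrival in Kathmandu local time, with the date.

Convert departure to UTC: 18:37 − 9:30 = 09:07 UTC on Oct 24.
Add 3 hours and 46 minutes leg 1 → 12:53 UTC.
Add 6 hours layover in Marrick → 18:53 UTC.
Add 15 hours 22 minutes leg 2 → 10:15 UTC (Oct 25).
Add 3 hours and 15 minutes layover in Marquesas → 13:30 UTC.
Add 8 hours and 48 minutes leg 3 → 22:18 UTC.
Kathmandu is UTC+5:45, so local arrival = 22:18 + 5:45 = 04:03 on Oct 26.

04:03 on October 26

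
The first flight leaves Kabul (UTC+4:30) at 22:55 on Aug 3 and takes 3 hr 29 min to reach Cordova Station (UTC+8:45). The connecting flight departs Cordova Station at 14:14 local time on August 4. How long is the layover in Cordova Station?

Convert departure to UTC: 22:55 − 4:30 = 18:25 UTC on Aug 3.
Add 3 hours and 29 minutes flight time → 21:54 UTC.
Cordova Station is UTC+8:45, so local arrival = 21:54 + 8:45 = 06:39 on Aug 4.
Layover = 14:14 − 06:39 = 7 hours 35 minutes.

7 hours 35 minutes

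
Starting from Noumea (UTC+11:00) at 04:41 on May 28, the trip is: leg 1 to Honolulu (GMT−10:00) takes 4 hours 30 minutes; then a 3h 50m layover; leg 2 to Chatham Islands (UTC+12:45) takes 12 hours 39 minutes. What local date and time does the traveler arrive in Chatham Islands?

03:25 on May 29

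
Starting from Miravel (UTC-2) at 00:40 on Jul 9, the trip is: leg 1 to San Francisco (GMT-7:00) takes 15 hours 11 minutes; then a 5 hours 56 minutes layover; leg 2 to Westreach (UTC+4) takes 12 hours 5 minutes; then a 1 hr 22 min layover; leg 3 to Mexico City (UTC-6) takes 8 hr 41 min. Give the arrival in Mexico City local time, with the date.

15:55 on July 10

Convert departure to UTC: 00:40 + 2:00 = 02:40 UTC on Jul 9.
Add 15 hours and 11 minutes leg 1 → 17:51 UTC.
Add 5 hours 56 minutes layover in San Francisco → 23:47 UTC.
Add 12 hours and 5 minutes leg 2 → 11:52 UTC (Jul 10).
Add 1 hour 22 minutes layover in Westreach → 13:14 UTC.
Add 8 hours and 41 minutes leg 3 → 21:55 UTC.
Mexico City is UTC−6:00, so local arrival = 21:55 − 6:00 = 15:55 on Jul 10.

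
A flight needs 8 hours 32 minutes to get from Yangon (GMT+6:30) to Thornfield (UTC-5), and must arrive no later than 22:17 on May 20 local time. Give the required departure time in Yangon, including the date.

01:15 on May 21

Target arrival in UTC: 22:17 + 5:00 = 03:17 on May 21.
Subtract 8 hours 32 minutes → departure 18:45 UTC on May 20.
Yangon is UTC+6:30: 18:45 + 6:30 = 01:15 on May 21.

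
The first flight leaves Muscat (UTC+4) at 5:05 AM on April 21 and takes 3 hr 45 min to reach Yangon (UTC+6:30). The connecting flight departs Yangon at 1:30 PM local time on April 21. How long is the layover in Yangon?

Convert departure to UTC: 5:05 AM − 4:00 = 1:05 AM UTC on Apr 21.
Add 3 hours and 45 minutes flight time → 4:50 AM UTC.
Yangon is UTC+6:30, so local arrival = 4:50 AM + 6:30 = 11:20 AM on Apr 21.
Layover = 1:30 PM − 11:20 AM = 2 hours 10 minutes.

2 hours 10 minutes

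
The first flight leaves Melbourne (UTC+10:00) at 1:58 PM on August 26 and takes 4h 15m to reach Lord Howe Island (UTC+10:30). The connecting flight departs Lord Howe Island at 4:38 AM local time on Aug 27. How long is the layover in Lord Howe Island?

Convert departure to UTC: 1:58 PM − 10:00 = 3:58 AM UTC on Aug 26.
Add 4 hours 15 minutes flight time → 8:13 AM UTC.
Lord Howe Island is UTC+10:30, so local arrival = 8:13 AM + 10:30 = 6:43 PM on Aug 26.
Layover = 4:38 AM − 6:43 PM (+1 day) = 9 hours 55 minutes.

9 hours 55 minutes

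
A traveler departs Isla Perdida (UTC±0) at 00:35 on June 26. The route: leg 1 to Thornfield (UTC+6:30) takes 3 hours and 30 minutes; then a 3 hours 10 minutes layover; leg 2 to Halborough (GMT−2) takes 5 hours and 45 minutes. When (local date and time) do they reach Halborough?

Isla Perdida is at UTC+0, so departure is already 00:35 UTC on Jun 26.
Add 3 hours and 30 minutes leg 1 → 04:05 UTC.
Add 3 hours 10 minutes layover in Thornfield → 07:15 UTC.
Add 5 hours and 45 minutes leg 2 → 13:00 UTC.
Halborough is UTC−2:00, so local arrival = 13:00 − 2:00 = 11:00 on Jun 26.

11:00 on Jun 26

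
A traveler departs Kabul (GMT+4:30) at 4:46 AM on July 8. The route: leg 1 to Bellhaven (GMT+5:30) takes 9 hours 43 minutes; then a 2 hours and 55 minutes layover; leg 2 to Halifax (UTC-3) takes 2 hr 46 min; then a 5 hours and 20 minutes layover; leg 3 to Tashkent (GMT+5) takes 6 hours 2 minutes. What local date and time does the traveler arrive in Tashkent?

8:02 AM on July 9

Convert departure to UTC: 4:46 AM − 4:30 = 12:16 AM UTC on Jul 8.
Add 9 hours and 43 minutes leg 1 → 9:59 AM UTC.
Add 2 hours and 55 minutes layover in Bellhaven → 12:54 PM UTC.
Add 2 hours and 46 minutes leg 2 → 3:40 PM UTC.
Add 5 hours 20 minutes layover in Halifax → 9:00 PM UTC.
Add 6 hours 2 minutes leg 3 → 3:02 AM UTC (Jul 9).
Tashkent is UTC+5:00, so local arrival = 3:02 AM + 5:00 = 8:02 AM on Jul 9.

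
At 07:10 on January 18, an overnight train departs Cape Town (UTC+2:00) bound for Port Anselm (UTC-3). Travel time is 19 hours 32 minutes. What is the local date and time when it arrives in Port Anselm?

21:42 on January 18

Convert departure to UTC: 07:10 − 2:00 = 05:10 UTC on Jan 18.
Add 19 hours and 32 minutes travel time → 00:42 UTC (Jan 19).
Port Anselm is UTC−3:00, so local arrival = 00:42 − 3:00 = 21:42 on Jan 18.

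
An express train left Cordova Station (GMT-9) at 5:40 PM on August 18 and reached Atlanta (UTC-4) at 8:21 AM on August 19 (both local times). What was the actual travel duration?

9 hours 41 minutes

Departure in UTC: 5:40 PM + 9:00 = 2:40 AM on Aug 19.
Arrival in UTC: 8:21 AM + 4:00 = 12:21 PM on Aug 19.
Elapsed = 12:21 PM − 2:40 AM = 9 hours 41 minutes.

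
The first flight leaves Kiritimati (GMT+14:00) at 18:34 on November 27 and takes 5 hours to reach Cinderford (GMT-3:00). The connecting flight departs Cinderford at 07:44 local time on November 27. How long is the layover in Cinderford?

1 hour 10 minutes

Convert departure to UTC: 18:34 − 14:00 = 04:34 UTC on Nov 27.
Add 5 hours flight time → 09:34 UTC.
Cinderford is UTC−3:00, so local arrival = 09:34 − 3:00 = 06:34 on Nov 27.
Layover = 07:44 − 06:34 = 1 hour 10 minutes.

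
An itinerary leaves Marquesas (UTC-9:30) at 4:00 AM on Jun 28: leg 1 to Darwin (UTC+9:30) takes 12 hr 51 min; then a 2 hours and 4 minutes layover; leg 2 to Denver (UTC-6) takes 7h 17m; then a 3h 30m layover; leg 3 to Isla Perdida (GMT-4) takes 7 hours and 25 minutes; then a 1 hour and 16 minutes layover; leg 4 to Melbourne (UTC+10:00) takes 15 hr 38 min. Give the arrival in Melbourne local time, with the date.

1:31 AM on Jul 1

Convert departure to UTC: 4:00 AM + 9:30 = 1:30 PM UTC on Jun 28.
Add 12 hours and 51 minutes leg 1 → 2:21 AM UTC (Jun 29).
Add 2 hours 4 minutes layover in Darwin → 4:25 AM UTC.
Add 7 hours and 17 minutes leg 2 → 11:42 AM UTC.
Add 3 hours 30 minutes layover in Denver → 3:12 PM UTC.
Add 7 hours 25 minutes leg 3 → 10:37 PM UTC.
Add 1 hour and 16 minutes layover in Isla Perdida → 11:53 PM UTC.
Add 15 hours 38 minutes leg 4 → 3:31 PM UTC (Jun 30).
Melbourne is UTC+10:00, so local arrival = 3:31 PM + 10:00 = 1:31 AM on Jul 1.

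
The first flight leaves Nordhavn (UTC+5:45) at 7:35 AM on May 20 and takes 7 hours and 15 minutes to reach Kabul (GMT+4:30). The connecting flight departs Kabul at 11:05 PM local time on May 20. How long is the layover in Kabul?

Convert departure to UTC: 7:35 AM − 5:45 = 1:50 AM UTC on May 20.
Add 7 hours and 15 minutes flight time → 9:05 AM UTC.
Kabul is UTC+4:30, so local arrival = 9:05 AM + 4:30 = 1:35 PM on May 20.
Layover = 11:05 PM − 1:35 PM = 9 hours 30 minutes.

9 hours 30 minutes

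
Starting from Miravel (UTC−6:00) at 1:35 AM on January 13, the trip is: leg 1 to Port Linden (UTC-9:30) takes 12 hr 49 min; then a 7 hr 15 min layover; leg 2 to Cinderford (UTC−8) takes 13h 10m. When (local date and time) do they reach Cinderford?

Convert departure to UTC: 1:35 AM + 6:00 = 7:35 AM UTC on Jan 13.
Add 12 hours 49 minutes leg 1 → 8:24 PM UTC.
Add 7 hours 15 minutes layover in Port Linden → 3:39 AM UTC (Jan 14).
Add 13 hours and 10 minutes leg 2 → 4:49 PM UTC.
Cinderford is UTC−8:00, so local arrival = 4:49 PM − 8:00 = 8:49 AM on Jan 14.

8:49 AM on Jan 14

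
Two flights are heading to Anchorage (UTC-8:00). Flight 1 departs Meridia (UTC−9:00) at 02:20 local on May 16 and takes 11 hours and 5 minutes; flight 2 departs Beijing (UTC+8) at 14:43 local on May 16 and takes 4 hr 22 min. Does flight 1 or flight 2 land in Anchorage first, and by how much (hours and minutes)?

Flight 1 in UTC: 02:20 + 9:00 = 11:20 on May 16.
+11 hours and 5 minutes → arrive 22:25 UTC on May 16.
Flight 2 in UTC: 14:43 − 8:00 = 06:43 on May 16.
+4 hours and 22 minutes → arrive 11:05 UTC on May 16.
Flight 2 lands earlier by 11 hours 20 minutes.

the second, by 11 hours 20 minutes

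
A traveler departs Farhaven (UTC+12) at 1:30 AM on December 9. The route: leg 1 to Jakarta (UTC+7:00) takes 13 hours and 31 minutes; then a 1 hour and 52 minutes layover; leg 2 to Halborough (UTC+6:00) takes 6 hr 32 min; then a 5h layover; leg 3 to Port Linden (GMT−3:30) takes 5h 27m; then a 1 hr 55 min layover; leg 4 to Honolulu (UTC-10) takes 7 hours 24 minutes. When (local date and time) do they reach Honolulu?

9:11 PM on December 9

Convert departure to UTC: 1:30 AM − 12:00 = 1:30 PM UTC on Dec 8.
Add 13 hours and 31 minutes leg 1 → 3:01 AM UTC (Dec 9).
Add 1 hour and 52 minutes layover in Jakarta → 4:53 AM UTC.
Add 6 hours 32 minutes leg 2 → 11:25 AM UTC.
Add 5 hours layover in Halborough → 4:25 PM UTC.
Add 5 hours 27 minutes leg 3 → 9:52 PM UTC.
Add 1 hour 55 minutes layover in Port Linden → 11:47 PM UTC.
Add 7 hours and 24 minutes leg 4 → 7:11 AM UTC (Dec 10).
Honolulu is UTC−10:00, so local arrival = 7:11 AM − 10:00 = 9:11 PM on Dec 9.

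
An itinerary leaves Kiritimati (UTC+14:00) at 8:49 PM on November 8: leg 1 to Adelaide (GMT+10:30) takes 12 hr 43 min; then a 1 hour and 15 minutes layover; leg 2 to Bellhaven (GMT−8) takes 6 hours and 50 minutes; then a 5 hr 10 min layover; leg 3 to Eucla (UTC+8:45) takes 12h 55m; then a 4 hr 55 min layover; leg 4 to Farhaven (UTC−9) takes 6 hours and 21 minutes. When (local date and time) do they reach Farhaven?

Convert departure to UTC: 8:49 PM − 14:00 = 6:49 AM UTC on Nov 8.
Add 12 hours 43 minutes leg 1 → 7:32 PM UTC.
Add 1 hour and 15 minutes layover in Adelaide → 8:47 PM UTC.
Add 6 hours and 50 minutes leg 2 → 3:37 AM UTC (Nov 9).
Add 5 hours and 10 minutes layover in Bellhaven → 8:47 AM UTC.
Add 12 hours and 55 minutes leg 3 → 9:42 PM UTC.
Add 4 hours 55 minutes layover in Eucla → 2:37 AM UTC (Nov 10).
Add 6 hours and 21 minutes leg 4 → 8:58 AM UTC.
Farhaven is UTC−9:00, so local arrival = 8:58 AM − 9:00 = 11:58 PM on Nov 9.

11:58 PM on November 9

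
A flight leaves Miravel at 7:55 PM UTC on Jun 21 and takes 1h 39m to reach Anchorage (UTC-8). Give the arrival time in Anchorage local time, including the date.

1:34 PM on Jun 21

Departure is given in UTC: 7:55 PM on Jun 21.
Add 1 hour 39 minutes → 9:34 PM UTC.
Anchorage is UTC−8:00: 9:34 PM − 8:00 = 1:34 PM on Jun 21.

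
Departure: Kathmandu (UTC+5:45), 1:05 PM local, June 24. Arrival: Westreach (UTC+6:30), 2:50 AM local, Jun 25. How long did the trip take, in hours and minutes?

13 hours

Westreach is 0:45 ahead of Kathmandu.
Clock-face elapsed time (ignoring zones) is 13 hours 45 minutes.
Actual elapsed = 13 hours 45 minutes − 0:45 = 13 hours.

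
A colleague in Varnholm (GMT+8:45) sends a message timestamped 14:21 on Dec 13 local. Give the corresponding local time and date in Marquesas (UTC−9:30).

In UTC: 14:21 − 8:45 = 05:36 on Dec 13.
Marquesas is UTC−9:30: 05:36 − 9:30 = 20:06 on Dec 12.

20:06 on Dec 12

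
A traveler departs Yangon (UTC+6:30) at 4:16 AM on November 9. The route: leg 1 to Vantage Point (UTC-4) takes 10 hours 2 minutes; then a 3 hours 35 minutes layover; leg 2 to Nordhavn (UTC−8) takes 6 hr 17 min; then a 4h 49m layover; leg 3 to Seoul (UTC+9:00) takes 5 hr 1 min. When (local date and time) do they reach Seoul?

12:30 PM on November 10

Convert departure to UTC: 4:16 AM − 6:30 = 9:46 PM UTC on Nov 8.
Add 10 hours 2 minutes leg 1 → 7:48 AM UTC (Nov 9).
Add 3 hours and 35 minutes layover in Vantage Point → 11:23 AM UTC.
Add 6 hours 17 minutes leg 2 → 5:40 PM UTC.
Add 4 hours 49 minutes layover in Nordhavn → 10:29 PM UTC.
Add 5 hours 1 minute leg 3 → 3:30 AM UTC (Nov 10).
Seoul is UTC+9:00, so local arrival = 3:30 AM + 9:00 = 12:30 PM on Nov 10.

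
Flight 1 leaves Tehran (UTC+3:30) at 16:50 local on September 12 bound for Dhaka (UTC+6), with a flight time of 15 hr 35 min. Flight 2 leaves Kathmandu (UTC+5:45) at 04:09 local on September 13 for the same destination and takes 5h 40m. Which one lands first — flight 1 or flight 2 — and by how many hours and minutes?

the second, by 51 minutes

Flight 1 in UTC: 16:50 − 3:30 = 13:20 on Sep 12.
+15 hours and 35 minutes → arrive 04:55 UTC on Sep 13.
Flight 2 in UTC: 04:09 − 5:45 = 22:24 on Sep 12.
+5 hours 40 minutes → arrive 04:04 UTC on Sep 13.
Flight 2 lands earlier by 51 minutes.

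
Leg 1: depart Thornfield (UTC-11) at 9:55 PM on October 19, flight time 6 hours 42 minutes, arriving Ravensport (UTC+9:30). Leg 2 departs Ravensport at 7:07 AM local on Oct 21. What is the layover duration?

Convert departure to UTC: 9:55 PM + 11:00 = 8:55 AM UTC on Oct 20.
Add 6 hours 42 minutes flight time → 3:37 PM UTC.
Ravensport is UTC+9:30, so local arrival = 3:37 PM + 9:30 = 1:07 AM on Oct 21.
Layover = 7:07 AM − 1:07 AM = 6 hours.

6 hours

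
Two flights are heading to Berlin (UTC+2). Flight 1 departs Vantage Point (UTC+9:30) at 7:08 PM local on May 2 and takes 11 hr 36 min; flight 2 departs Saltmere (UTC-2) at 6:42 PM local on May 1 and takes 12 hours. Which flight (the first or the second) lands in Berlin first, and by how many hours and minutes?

the second, by 12 hours 32 minutes

Flight 1 in UTC: 7:08 PM − 9:30 = 9:38 AM on May 2.
+11 hours and 36 minutes → arrive 9:14 PM UTC on May 2.
Flight 2 in UTC: 6:42 PM + 2:00 = 8:42 PM on May 1.
+12 hours → arrive 8:42 AM UTC on May 2.
Flight 2 lands earlier by 12 hours 32 minutes.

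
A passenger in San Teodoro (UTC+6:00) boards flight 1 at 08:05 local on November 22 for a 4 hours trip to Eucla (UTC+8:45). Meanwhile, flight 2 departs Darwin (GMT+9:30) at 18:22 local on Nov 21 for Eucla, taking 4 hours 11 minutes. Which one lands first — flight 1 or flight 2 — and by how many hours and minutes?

Flight 1 in UTC: 08:05 − 6:00 = 02:05 on Nov 22.
+4 hours → arrive 06:05 UTC on Nov 22.
Flight 2 in UTC: 18:22 − 9:30 = 08:52 on Nov 21.
+4 hours and 11 minutes → arrive 13:03 UTC on Nov 21.
Flight 2 lands earlier by 17 hours 2 minutes.

the second, by 17 hours 2 minutes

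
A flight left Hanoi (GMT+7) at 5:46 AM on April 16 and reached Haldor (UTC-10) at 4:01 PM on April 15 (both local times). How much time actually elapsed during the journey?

3 hours 15 minutes

Departure in UTC: 5:46 AM − 7:00 = 10:46 PM on Apr 15.
Arrival in UTC: 4:01 PM + 10:00 = 2:01 AM on Apr 16.
Elapsed = 2:01 AM − 10:46 PM (+1 day) = 3 hours 15 minutes.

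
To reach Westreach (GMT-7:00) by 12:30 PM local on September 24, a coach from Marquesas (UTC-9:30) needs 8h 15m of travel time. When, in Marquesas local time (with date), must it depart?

1:45 AM on September 24

Target arrival in UTC: 12:30 PM + 7:00 = 7:30 PM on Sep 24.
Subtract 8 hours and 15 minutes → departure 11:15 AM UTC on Sep 24.
Marquesas is UTC−9:30: 11:15 AM − 9:30 = 1:45 AM on Sep 24.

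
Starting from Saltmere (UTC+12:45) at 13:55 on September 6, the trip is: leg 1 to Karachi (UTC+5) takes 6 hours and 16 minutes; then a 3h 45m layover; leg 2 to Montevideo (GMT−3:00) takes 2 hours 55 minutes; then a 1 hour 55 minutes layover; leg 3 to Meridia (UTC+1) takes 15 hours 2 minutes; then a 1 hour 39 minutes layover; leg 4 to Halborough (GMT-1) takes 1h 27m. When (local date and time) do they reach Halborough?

Convert departure to UTC: 13:55 − 12:45 = 01:10 UTC on Sep 6.
Add 6 hours and 16 minutes leg 1 → 07:26 UTC.
Add 3 hours and 45 minutes layover in Karachi → 11:11 UTC.
Add 2 hours 55 minutes leg 2 → 14:06 UTC.
Add 1 hour and 55 minutes layover in Montevideo → 16:01 UTC.
Add 15 hours and 2 minutes leg 3 → 07:03 UTC (Sep 7).
Add 1 hour and 39 minutes layover in Meridia → 08:42 UTC.
Add 1 hour 27 minutes leg 4 → 10:09 UTC.
Halborough is UTC−1:00, so local arrival = 10:09 − 1:00 = 09:09 on Sep 7.

09:09 on September 7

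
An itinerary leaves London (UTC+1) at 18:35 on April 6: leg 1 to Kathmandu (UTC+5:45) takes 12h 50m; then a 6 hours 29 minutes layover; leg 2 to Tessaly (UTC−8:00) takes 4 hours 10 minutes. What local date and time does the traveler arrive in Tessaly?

09:04 on Apr 7

Convert departure to UTC: 18:35 − 1:00 = 17:35 UTC on Apr 6.
Add 12 hours 50 minutes leg 1 → 06:25 UTC (Apr 7).
Add 6 hours and 29 minutes layover in Kathmandu → 12:54 UTC.
Add 4 hours 10 minutes leg 2 → 17:04 UTC.
Tessaly is UTC−8:00, so local arrival = 17:04 − 8:00 = 09:04 on Apr 7.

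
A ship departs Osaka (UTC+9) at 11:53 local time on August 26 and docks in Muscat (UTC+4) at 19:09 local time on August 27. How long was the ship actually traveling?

Departure in UTC: 11:53 − 9:00 = 02:53 on Aug 26.
Arrival in UTC: 19:09 − 4:00 = 15:09 on Aug 27.
Elapsed = 15:09 − 02:53 (+1 day) = 36 hours 16 minutes.

36 hours 16 minutes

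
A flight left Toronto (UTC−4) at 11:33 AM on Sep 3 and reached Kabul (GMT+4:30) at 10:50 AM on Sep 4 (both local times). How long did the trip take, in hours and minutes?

Kabul is 8:30 ahead of Toronto.
Clock-face elapsed time (ignoring zones) is 23 hours 17 minutes.
Actual elapsed = 23 hours 17 minutes − 8:30 = 14 hours 47 minutes.

14 hours 47 minutes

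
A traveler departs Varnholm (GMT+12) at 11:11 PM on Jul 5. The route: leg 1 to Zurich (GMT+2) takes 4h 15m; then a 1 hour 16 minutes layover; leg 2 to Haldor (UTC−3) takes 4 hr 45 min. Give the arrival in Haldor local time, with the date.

Convert departure to UTC: 11:11 PM − 12:00 = 11:11 AM UTC on Jul 5.
Add 4 hours 15 minutes leg 1 → 3:26 PM UTC.
Add 1 hour and 16 minutes layover in Zurich → 4:42 PM UTC.
Add 4 hours 45 minutes leg 2 → 9:27 PM UTC.
Haldor is UTC−3:00, so local arrival = 9:27 PM − 3:00 = 6:27 PM on Jul 5.

6:27 PM on Jul 5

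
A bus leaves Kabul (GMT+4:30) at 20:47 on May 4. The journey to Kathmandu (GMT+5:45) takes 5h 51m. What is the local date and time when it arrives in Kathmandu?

Convert departure to UTC: 20:47 − 4:30 = 16:17 UTC on May 4.
Add 5 hours and 51 minutes travel time → 22:08 UTC.
Kathmandu is UTC+5:45, so local arrival = 22:08 + 5:45 = 03:53 on May 5.

03:53 on May 5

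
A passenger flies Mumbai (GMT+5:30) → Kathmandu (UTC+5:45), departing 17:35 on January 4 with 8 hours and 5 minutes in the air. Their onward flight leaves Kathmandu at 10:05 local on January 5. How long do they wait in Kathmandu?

Convert departure to UTC: 17:35 − 5:30 = 12:05 UTC on Jan 4.
Add 8 hours 5 minutes flight time → 20:10 UTC.
Kathmandu is UTC+5:45, so local arrival = 20:10 + 5:45 = 01:55 on Jan 5.
Layover = 10:05 − 01:55 = 8 hours 10 minutes.

8 hours 10 minutes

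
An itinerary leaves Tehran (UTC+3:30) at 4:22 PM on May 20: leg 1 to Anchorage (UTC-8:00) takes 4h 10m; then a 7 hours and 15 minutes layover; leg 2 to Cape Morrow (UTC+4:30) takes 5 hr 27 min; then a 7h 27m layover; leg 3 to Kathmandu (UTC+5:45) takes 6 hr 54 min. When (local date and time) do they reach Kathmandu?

Convert departure to UTC: 4:22 PM − 3:30 = 12:52 PM UTC on May 20.
Add 4 hours 10 minutes leg 1 → 5:02 PM UTC.
Add 7 hours and 15 minutes layover in Anchorage → 12:17 AM UTC (May 21).
Add 5 hours 27 minutes leg 2 → 5:44 AM UTC.
Add 7 hours 27 minutes layover in Cape Morrow → 1:11 PM UTC.
Add 6 hours 54 minutes leg 3 → 8:05 PM UTC.
Kathmandu is UTC+5:45, so local arrival = 8:05 PM + 5:45 = 1:50 AM on May 22.

1:50 AM on May 22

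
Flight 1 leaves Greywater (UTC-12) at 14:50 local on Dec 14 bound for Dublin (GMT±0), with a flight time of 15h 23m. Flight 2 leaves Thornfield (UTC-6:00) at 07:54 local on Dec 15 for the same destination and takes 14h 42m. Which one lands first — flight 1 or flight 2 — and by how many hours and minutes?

Flight 1 in UTC: 14:50 + 12:00 = 02:50 on Dec 15.
+15 hours and 23 minutes → arrive 18:13 UTC on Dec 15.
Flight 2 in UTC: 07:54 + 6:00 = 13:54 on Dec 15.
+14 hours 42 minutes → arrive 04:36 UTC on Dec 16.
Flight 1 lands earlier by 10 hours 23 minutes.

the first, by 10 hours 23 minutes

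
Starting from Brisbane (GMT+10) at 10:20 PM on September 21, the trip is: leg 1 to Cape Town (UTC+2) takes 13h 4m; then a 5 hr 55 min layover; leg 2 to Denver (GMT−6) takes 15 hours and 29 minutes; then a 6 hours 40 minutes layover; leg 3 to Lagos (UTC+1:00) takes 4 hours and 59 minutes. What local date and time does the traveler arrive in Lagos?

11:27 AM on Sep 23

Convert departure to UTC: 10:20 PM − 10:00 = 12:20 PM UTC on Sep 21.
Add 13 hours and 4 minutes leg 1 → 1:24 AM UTC (Sep 22).
Add 5 hours 55 minutes layover in Cape Town → 7:19 AM UTC.
Add 15 hours and 29 minutes leg 2 → 10:48 PM UTC.
Add 6 hours and 40 minutes layover in Denver → 5:28 AM UTC (Sep 23).
Add 4 hours and 59 minutes leg 3 → 10:27 AM UTC.
Lagos is UTC+1:00, so local arrival = 10:27 AM + 1:00 = 11:27 AM on Sep 23.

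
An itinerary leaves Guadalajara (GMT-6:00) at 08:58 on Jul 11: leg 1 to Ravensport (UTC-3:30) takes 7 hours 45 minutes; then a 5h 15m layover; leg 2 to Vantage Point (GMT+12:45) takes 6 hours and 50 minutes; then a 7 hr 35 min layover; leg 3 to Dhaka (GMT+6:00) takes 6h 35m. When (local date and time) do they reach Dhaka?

Convert departure to UTC: 08:58 + 6:00 = 14:58 UTC on Jul 11.
Add 7 hours 45 minutes leg 1 → 22:43 UTC.
Add 5 hours 15 minutes layover in Ravensport → 03:58 UTC (Jul 12).
Add 6 hours 50 minutes leg 2 → 10:48 UTC.
Add 7 hours 35 minutes layover in Vantage Point → 18:23 UTC.
Add 6 hours 35 minutes leg 3 → 00:58 UTC (Jul 13).
Dhaka is UTC+6:00, so local arrival = 00:58 + 6:00 = 06:58 on Jul 13.

06:58 on Jul 13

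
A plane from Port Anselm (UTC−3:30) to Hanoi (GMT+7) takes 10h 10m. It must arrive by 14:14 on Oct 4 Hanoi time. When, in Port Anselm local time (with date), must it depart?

17:34 on October 3

Target arrival in UTC: 14:14 − 7:00 = 07:14 on Oct 4.
Subtract 10 hours 10 minutes → departure 21:04 UTC on Oct 3.
Port Anselm is UTC−3:30: 21:04 − 3:30 = 17:34 on Oct 3.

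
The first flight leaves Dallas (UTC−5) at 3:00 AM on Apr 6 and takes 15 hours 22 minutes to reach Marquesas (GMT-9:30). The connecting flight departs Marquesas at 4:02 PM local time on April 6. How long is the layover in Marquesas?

2 hours 10 minutes

Convert departure to UTC: 3:00 AM + 5:00 = 8:00 AM UTC on Apr 6.
Add 15 hours and 22 minutes flight time → 11:22 PM UTC.
Marquesas is UTC−9:30, so local arrival = 11:22 PM − 9:30 = 1:52 PM on Apr 6.
Layover = 4:02 PM − 1:52 PM = 2 hours 10 minutes.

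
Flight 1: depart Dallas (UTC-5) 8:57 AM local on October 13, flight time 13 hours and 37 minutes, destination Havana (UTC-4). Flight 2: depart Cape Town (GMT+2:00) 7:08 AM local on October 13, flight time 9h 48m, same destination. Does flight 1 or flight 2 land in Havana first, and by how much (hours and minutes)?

the second, by 12 hours 38 minutes

Flight 1 in UTC: 8:57 AM + 5:00 = 1:57 PM on Oct 13.
+13 hours and 37 minutes → arrive 3:34 AM UTC on Oct 14.
Flight 2 in UTC: 7:08 AM − 2:00 = 5:08 AM on Oct 13.
+9 hours and 48 minutes → arrive 2:56 PM UTC on Oct 13.
Flight 2 lands earlier by 12 hours 38 minutes.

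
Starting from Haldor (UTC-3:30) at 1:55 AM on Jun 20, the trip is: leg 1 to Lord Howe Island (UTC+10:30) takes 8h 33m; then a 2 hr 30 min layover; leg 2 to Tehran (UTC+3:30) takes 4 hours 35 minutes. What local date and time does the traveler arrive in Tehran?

12:33 AM on June 21

Convert departure to UTC: 1:55 AM + 3:30 = 5:25 AM UTC on Jun 20.
Add 8 hours 33 minutes leg 1 → 1:58 PM UTC.
Add 2 hours 30 minutes layover in Lord Howe Island → 4:28 PM UTC.
Add 4 hours 35 minutes leg 2 → 9:03 PM UTC.
Tehran is UTC+3:30, so local arrival = 9:03 PM + 3:30 = 12:33 AM on Jun 21.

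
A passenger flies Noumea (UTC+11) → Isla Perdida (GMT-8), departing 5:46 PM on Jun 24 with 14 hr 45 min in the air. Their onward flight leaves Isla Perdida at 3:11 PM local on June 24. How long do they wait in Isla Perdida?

1 hour 40 minutes

Convert departure to UTC: 5:46 PM − 11:00 = 6:46 AM UTC on Jun 24.
Add 14 hours and 45 minutes flight time → 9:31 PM UTC.
Isla Perdida is UTC−8:00, so local arrival = 9:31 PM − 8:00 = 1:31 PM on Jun 24.
Layover = 3:11 PM − 1:31 PM = 1 hour 40 minutes.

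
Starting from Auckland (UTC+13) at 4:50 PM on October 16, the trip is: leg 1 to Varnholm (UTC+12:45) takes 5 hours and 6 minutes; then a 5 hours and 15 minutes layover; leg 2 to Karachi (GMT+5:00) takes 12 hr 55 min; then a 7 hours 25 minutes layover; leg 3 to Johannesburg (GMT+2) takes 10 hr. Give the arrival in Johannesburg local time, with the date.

Convert departure to UTC: 4:50 PM − 13:00 = 3:50 AM UTC on Oct 16.
Add 5 hours 6 minutes leg 1 → 8:56 AM UTC.
Add 5 hours and 15 minutes layover in Varnholm → 2:11 PM UTC.
Add 12 hours and 55 minutes leg 2 → 3:06 AM UTC (Oct 17).
Add 7 hours 25 minutes layover in Karachi → 10:31 AM UTC.
Add 10 hours leg 3 → 8:31 PM UTC.
Johannesburg is UTC+2:00, so local arrival = 8:31 PM + 2:00 = 10:31 PM on Oct 17.

10:31 PM on October 17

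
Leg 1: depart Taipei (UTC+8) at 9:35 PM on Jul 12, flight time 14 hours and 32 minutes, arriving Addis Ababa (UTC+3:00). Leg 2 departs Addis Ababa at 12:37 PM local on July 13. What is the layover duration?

5 hours 30 minutes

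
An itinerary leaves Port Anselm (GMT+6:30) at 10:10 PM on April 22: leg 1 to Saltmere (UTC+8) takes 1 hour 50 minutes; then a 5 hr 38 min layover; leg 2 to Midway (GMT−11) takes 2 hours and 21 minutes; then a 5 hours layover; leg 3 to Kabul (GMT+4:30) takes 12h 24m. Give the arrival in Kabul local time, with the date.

Convert departure to UTC: 10:10 PM − 6:30 = 3:40 PM UTC on Apr 22.
Add 1 hour 50 minutes leg 1 → 5:30 PM UTC.
Add 5 hours 38 minutes layover in Saltmere → 11:08 PM UTC.
Add 2 hours and 21 minutes leg 2 → 1:29 AM UTC (Apr 23).
Add 5 hours layover in Midway → 6:29 AM UTC.
Add 12 hours 24 minutes leg 3 → 6:53 PM UTC.
Kabul is UTC+4:30, so local arrival = 6:53 PM + 4:30 = 11:23 PM on Apr 23.

11:23 PM on Apr 23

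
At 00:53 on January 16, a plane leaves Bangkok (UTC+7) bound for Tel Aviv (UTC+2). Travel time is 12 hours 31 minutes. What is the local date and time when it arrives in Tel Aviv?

Convert departure to UTC: 00:53 − 7:00 = 17:53 UTC on Jan 15.
Add 12 hours and 31 minutes travel time → 06:24 UTC (Jan 16).
Tel Aviv is UTC+2:00, so local arrival = 06:24 + 2:00 = 08:24 on Jan 16.

08:24 on January 16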